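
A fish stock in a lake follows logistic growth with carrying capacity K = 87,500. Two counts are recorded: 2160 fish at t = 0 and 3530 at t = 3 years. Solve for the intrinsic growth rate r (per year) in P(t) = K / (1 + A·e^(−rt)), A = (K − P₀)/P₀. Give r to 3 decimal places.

A = (87500 − 2160)/2160 = 39.50926
3530 = 87500/(1 + 39.50926·e^(−r·3)) → e^(−3r) = (24.78754 − 1)/39.50926 = 0.602075
r = −ln(0.602075)/3 = 0.50737/3

r ≈ 0.169 per year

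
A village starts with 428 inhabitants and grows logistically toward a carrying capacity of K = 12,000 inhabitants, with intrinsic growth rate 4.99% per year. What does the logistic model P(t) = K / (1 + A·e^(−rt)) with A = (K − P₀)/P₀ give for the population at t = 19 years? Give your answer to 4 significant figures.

A = (12000 − 428)/428 = 27.03738
P(19) = 12000 / (1 + 27.03738·e^(−0.0499·19)) = 12000 / (1 + 27.03738·0.387477)
= 12000 / 11.47635 ≈ 1045.63

≈ 1,046 inhabitants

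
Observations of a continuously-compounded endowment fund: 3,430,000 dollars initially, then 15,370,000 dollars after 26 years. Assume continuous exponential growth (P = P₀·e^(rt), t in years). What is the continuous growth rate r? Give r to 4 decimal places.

r ≈ 0.0577 per year

15370000 = 3430000 · e^(r·26)
e^(26r) = 15370000/3430000 = 4.48105
r = ln(4.48105) / 26 = 1.49986 / 26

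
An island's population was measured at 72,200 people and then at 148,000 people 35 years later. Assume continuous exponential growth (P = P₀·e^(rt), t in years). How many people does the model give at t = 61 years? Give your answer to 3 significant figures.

r = ln(148000/72200) / 35 ≈ 0.020508 per year
P(61) = 72200 · e^(0.020508·61) = 72200 · 3.49375 ≈ 252248.45

≈ 252,000 people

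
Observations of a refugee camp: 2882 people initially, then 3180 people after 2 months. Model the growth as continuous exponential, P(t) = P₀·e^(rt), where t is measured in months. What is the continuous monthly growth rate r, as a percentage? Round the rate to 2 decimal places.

r ≈ 4.92% per month

3180 = 2882 · e^(r·2)
e^(2r) = 3180/2882 = 1.1034
r = ln(1.1034) / 2 = 0.0984 / 2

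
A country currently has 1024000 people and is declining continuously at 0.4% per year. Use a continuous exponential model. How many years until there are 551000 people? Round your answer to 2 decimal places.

t ≈ 154.93 years

551000 = 1024000 · e^(-0.004·t)
t = ln(551000/1024000) / -0.004 = ln(0.53809) / -0.004 = -0.61974 / -0.004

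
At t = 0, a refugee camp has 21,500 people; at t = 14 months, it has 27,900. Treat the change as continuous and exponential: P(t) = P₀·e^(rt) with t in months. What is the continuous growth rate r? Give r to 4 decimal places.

r ≈ 0.0186 per month

27900 = 21500 · e^(r·14)
e^(14r) = 27900/21500 = 1.29767
r = ln(1.29767) / 14 = 0.26057 / 14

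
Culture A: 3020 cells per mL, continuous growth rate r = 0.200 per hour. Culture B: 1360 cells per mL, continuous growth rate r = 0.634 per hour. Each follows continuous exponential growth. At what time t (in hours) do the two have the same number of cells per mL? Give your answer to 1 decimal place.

t ≈ 1.8 hours

3020·e^(0.2t) = 1360·e^(0.634t)
3020/1360 = e^((0.634 − 0.2)t) → ln(2.22059) = 0.434·t
t = 0.79777 / 0.434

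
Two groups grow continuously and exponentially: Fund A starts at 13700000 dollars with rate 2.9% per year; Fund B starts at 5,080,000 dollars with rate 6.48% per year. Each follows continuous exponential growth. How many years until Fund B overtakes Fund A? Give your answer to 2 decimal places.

t ≈ 27.71 years

13700000·e^(0.029t) = 5080000·e^(0.0648t)
13700000/5080000 = e^((0.0648 − 0.029)t) → ln(2.69685) = 0.0358·t
t = 0.99208 / 0.0358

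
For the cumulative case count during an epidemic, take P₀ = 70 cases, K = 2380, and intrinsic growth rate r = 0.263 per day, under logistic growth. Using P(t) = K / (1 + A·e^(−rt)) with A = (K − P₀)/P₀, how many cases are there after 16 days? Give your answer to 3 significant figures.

≈ 1,600 cases

A = (2380 − 70)/70 = 33
P(16) = 2380 / (1 + 33·e^(−0.263·16)) = 2380 / (1 + 33·0.014876)
= 2380 / 1.49091 ≈ 1596.34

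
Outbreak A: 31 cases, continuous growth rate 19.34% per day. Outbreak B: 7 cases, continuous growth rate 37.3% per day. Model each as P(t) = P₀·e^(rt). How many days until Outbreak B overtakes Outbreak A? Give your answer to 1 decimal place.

t ≈ 8.3 days

31·e^(0.1934t) = 7·e^(0.373t)
31/7 = e^((0.373 − 0.1934)t) → ln(4.42857) = 0.1796·t
t = 1.48808 / 0.1796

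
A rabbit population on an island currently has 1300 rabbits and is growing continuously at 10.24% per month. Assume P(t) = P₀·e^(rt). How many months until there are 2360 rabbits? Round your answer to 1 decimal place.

2360 = 1300 · e^(0.1024·t)
t = ln(2360/1300) / 0.1024 = ln(1.81538) / 0.1024 = 0.5963 / 0.1024

t ≈ 5.8 months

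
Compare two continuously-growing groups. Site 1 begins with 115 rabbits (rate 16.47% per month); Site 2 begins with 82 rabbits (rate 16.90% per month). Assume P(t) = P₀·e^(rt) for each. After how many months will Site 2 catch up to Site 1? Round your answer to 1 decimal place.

t ≈ 78.7 months

115·e^(0.1647t) = 82·e^(0.169t)
115/82 = e^((0.169 − 0.1647)t) → ln(1.40244) = 0.0043·t
t = 0.33821 / 0.0043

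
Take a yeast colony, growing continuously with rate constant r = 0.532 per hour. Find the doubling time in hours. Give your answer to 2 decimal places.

doubling time = ln(2) / |r| = 0.69315 / 0.532

doubling time ≈ 1.30 hours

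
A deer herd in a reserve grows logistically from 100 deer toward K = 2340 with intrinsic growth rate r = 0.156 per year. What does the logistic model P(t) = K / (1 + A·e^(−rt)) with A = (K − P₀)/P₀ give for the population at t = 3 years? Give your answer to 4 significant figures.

≈ 155.7 deer

A = (2340 − 100)/100 = 22.4
P(3) = 2340 / (1 + 22.4·e^(−0.156·3)) = 2340 / (1 + 22.4·0.626254)
= 2340 / 15.02808 ≈ 155.71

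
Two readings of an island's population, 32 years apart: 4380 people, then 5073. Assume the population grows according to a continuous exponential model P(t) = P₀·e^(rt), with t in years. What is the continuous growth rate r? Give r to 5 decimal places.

5073 = 4380 · e^(r·32)
e^(32r) = 5073/4380 = 1.15822
r = ln(1.15822) / 32 = 0.14688 / 32

r ≈ 0.00459 per year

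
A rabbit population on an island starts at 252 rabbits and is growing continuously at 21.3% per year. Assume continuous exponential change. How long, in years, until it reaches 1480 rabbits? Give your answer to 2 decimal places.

1480 = 252 · e^(0.213·t)
t = ln(1480/252) / 0.213 = ln(5.87302) / 0.213 = 1.77037 / 0.213

t ≈ 8.31 years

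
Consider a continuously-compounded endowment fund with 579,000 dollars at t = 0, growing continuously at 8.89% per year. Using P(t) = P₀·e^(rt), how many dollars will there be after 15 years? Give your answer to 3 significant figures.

≈ 2,200,000 dollars

P(15) = 579000 · e^(0.0889·15) = 579000 · e^(1.3335)
= 579000 · 3.7943 ≈ 2196899.83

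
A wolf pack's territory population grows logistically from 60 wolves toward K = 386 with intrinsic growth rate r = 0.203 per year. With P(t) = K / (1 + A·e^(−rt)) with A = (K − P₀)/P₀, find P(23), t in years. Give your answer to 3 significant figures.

A = (386 − 60)/60 = 5.43333
P(23) = 386 / (1 + 5.43333·e^(−0.203·23)) = 386 / (1 + 5.43333·0.009382)
= 386 / 1.05097 ≈ 367.28

≈ 367 wolves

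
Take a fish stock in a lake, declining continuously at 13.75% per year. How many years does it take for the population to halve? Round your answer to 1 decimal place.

half-life = ln(2) / |r| = 0.69315 / 0.1375

half-life ≈ 5.0 years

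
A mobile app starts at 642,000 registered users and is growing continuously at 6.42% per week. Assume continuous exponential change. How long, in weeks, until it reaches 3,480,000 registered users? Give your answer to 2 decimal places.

t ≈ 26.33 weeks

3480000 = 642000 · e^(0.0642·t)
t = ln(3480000/642000) / 0.0642 = ln(5.42056) / 0.0642 = 1.6902 / 0.0642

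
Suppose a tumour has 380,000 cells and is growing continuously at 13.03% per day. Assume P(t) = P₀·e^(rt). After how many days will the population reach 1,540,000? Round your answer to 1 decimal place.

1540000 = 380000 · e^(0.1303·t)
t = ln(1540000/380000) / 0.1303 = ln(4.05263) / 0.1303 = 1.39937 / 0.1303

t ≈ 10.7 days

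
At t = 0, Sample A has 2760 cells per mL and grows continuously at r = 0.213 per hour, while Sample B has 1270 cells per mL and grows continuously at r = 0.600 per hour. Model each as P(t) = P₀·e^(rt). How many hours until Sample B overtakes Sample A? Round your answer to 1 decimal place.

2760·e^(0.213t) = 1270·e^(0.6t)
2760/1270 = e^((0.6 − 0.213)t) → ln(2.17323) = 0.387·t
t = 0.77621 / 0.387

t ≈ 2.0 hours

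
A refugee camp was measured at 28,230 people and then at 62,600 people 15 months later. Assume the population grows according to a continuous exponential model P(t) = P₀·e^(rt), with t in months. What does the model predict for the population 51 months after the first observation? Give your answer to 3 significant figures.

≈ 423,000 people

r = ln(62600/28230) / 15 ≈ 0.053092 per month
P(51) = 28230 · e^(0.053092·51) = 28230 · 14.99463 ≈ 423298.4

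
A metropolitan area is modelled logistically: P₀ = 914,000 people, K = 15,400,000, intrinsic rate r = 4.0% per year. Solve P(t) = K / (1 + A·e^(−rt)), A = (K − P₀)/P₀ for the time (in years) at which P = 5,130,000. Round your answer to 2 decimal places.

A = (15400000 − 914000)/914000 = 15.84902
5130000 = 15400000/(1 + 15.84902·e^(−0.04t)) → 1 + 15.84902·e^(−0.04t) = 3.00195
e^(−0.04t) = 0.126314 → t = ln(7.91679)/0.04 = 2.06899/0.04

t ≈ 51.72 years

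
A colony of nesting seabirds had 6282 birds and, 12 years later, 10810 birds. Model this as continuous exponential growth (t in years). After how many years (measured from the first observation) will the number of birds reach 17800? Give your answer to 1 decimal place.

r = ln(10810/6282) / 12 ≈ 0.045232 per year
t = ln(17800/6282) / r = 1.04151 / 0.045232 ≈ 23.026

t ≈ 23.0 years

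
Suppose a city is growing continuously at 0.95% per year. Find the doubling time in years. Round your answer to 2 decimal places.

doubling time = ln(2) / |r| = 0.69315 / 0.0095

doubling time ≈ 72.96 years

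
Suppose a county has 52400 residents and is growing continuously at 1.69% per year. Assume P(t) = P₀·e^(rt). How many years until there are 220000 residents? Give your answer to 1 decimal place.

t ≈ 84.9 years

220000 = 52400 · e^(0.0169·t)
t = ln(220000/52400) / 0.0169 = ln(4.19847) / 0.0169 = 1.43472 / 0.0169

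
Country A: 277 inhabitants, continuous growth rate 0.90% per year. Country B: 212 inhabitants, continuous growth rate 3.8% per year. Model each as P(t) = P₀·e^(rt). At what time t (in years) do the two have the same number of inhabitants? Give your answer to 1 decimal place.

t ≈ 9.2 years

277·e^(0.009t) = 212·e^(0.038t)
277/212 = e^((0.038 − 0.009)t) → ln(1.3066) = 0.029·t
t = 0.26743 / 0.029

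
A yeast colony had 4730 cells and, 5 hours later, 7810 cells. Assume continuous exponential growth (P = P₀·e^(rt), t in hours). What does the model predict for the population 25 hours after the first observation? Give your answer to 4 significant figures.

≈ 58,050 cells

r = ln(7810/4730) / 5 ≈ 0.100296 per hour
P(25) = 4730 · e^(0.100296·25) = 4730 · 12.27296 ≈ 58051.12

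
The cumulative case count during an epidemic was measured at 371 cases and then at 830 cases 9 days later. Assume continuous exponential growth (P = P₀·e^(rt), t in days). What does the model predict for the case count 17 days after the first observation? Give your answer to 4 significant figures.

r = ln(830/371) / 9 ≈ 0.089469 per day
P(17) = 371 · e^(0.089469·17) = 371 · 4.5767 ≈ 1697.96

≈ 1,698 cases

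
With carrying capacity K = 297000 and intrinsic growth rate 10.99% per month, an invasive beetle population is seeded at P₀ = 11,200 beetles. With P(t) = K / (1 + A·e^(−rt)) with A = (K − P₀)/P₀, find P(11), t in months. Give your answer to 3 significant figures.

≈ 34,500 beetles

A = (297000 − 11200)/11200 = 25.51786
P(11) = 297000 / (1 + 25.51786·e^(−0.1099·11)) = 297000 / (1 + 25.51786·0.298525)
= 297000 / 8.61773 ≈ 34463.83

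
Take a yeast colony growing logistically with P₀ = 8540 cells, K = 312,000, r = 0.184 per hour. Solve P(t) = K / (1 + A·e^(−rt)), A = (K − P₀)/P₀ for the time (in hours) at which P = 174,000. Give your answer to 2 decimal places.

t ≈ 20.66 hours

A = (312000 − 8540)/8540 = 35.53396
174000 = 312000/(1 + 35.53396·e^(−0.184t)) → 1 + 35.53396·e^(−0.184t) = 1.7931
e^(−0.184t) = 0.02232 → t = ln(44.80369)/0.184 = 3.80229/0.184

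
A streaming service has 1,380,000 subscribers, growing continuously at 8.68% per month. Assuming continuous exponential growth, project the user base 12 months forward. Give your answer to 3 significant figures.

P(12) = 1380000 · e^(0.0868·12) = 1380000 · e^(1.0416)
= 1380000 · 2.83375 ≈ 3910571.39

≈ 3,910,000 subscribers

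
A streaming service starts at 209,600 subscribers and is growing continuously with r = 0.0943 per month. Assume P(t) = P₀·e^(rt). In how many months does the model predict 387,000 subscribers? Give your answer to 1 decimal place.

t ≈ 6.5 months

387000 = 209600 · e^(0.0943·t)
t = ln(387000/209600) / 0.0943 = ln(1.84637) / 0.0943 = 0.61322 / 0.0943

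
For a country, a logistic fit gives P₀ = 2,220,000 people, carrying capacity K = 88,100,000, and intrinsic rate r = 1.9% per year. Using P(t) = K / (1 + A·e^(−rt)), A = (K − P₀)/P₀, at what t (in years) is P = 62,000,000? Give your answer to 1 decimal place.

A = (88100000 − 2220000)/2220000 = 38.68468
62000000 = 88100000/(1 + 38.68468·e^(−0.019t)) → 1 + 38.68468·e^(−0.019t) = 1.42097
e^(−0.019t) = 0.010882 → t = ln(91.89465)/0.019 = 4.52064/0.019

t ≈ 237.9 years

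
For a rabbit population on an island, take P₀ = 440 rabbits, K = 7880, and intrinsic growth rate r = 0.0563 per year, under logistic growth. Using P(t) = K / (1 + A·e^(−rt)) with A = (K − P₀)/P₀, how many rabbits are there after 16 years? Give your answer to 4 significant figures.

≈ 1,001 rabbits

A = (7880 − 440)/440 = 16.90909
P(16) = 7880 / (1 + 16.90909·e^(−0.0563·16)) = 7880 / (1 + 16.90909·0.406245)
= 7880 / 7.86923 ≈ 1001.37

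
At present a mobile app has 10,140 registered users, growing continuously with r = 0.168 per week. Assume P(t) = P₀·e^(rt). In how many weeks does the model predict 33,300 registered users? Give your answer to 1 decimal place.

t ≈ 7.1 weeks

33300 = 10140 · e^(0.168·t)
t = ln(33300/10140) / 0.168 = ln(3.28402) / 0.168 = 1.18907 / 0.168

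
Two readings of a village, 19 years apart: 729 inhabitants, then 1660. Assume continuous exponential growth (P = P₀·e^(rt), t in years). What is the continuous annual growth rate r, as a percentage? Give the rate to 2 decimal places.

r ≈ 4.33% per year

1660 = 729 · e^(r·19)
e^(19r) = 1660/729 = 2.27709
r = ln(2.27709) / 19 = 0.8229 / 19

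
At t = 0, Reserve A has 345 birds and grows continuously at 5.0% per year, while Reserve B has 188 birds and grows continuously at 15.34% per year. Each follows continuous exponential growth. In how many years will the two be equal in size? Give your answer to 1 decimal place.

345·e^(0.05t) = 188·e^(0.1534t)
345/188 = e^((0.1534 − 0.05)t) → ln(1.83511) = 0.1034·t
t = 0.6071 / 0.1034

t ≈ 5.9 years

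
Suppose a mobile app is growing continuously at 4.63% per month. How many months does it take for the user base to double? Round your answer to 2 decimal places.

doubling time ≈ 14.97 months

doubling time = ln(2) / |r| = 0.69315 / 0.0463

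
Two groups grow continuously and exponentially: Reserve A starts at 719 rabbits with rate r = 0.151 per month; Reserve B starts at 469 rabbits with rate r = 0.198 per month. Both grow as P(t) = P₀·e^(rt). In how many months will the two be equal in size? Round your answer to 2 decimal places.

t ≈ 9.09 months

719·e^(0.151t) = 469·e^(0.198t)
719/469 = e^((0.198 − 0.151)t) → ln(1.53305) = 0.047·t
t = 0.42726 / 0.047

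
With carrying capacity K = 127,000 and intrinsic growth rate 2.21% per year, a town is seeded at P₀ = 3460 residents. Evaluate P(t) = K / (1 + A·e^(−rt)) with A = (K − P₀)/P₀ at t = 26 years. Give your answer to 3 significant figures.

≈ 6,020 residents

A = (127000 − 3460)/3460 = 35.7052
P(26) = 127000 / (1 + 35.7052·e^(−0.0221·26)) = 127000 / (1 + 35.7052·0.56293)
= 127000 / 21.09953 ≈ 6019.09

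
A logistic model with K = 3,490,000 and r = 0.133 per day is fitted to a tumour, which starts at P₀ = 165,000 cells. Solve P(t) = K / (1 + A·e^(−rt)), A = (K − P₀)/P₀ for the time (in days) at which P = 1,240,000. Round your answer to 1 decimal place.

A = (3490000 − 165000)/165000 = 20.15152
1240000 = 3490000/(1 + 20.15152·e^(−0.133t)) → 1 + 20.15152·e^(−0.133t) = 2.81452
e^(−0.133t) = 0.090044 → t = ln(11.10572)/0.133 = 2.40746/0.133

t ≈ 18.1 days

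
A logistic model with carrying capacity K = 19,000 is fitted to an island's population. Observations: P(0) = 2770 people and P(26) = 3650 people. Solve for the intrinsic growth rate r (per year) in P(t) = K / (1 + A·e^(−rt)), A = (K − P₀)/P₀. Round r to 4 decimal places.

r ≈ 0.0128 per year

A = (19000 − 2770)/2770 = 5.85921
3650 = 19000/(1 + 5.85921·e^(−r·26)) → e^(−26r) = (5.20548 − 1)/5.85921 = 0.717756
r = −ln(0.717756)/26 = 0.33163/26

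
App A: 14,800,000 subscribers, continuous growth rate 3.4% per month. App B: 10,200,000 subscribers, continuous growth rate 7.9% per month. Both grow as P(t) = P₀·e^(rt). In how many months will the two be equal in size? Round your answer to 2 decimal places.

t ≈ 8.27 months

14800000·e^(0.034t) = 10200000·e^(0.079t)
14800000/10200000 = e^((0.079 − 0.034)t) → ln(1.45098) = 0.045·t
t = 0.37224 / 0.045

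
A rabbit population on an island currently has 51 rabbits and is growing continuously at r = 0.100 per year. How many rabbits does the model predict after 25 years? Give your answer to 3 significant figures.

P(25) = 51 · e^(0.1·25) = 51 · e^(2.5)
= 51 · 12.18249 ≈ 621.31

≈ 621 rabbits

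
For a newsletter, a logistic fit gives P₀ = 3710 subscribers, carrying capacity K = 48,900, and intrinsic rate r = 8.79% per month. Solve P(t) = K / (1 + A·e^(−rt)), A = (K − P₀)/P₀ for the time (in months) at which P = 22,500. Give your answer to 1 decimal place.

A = (48900 − 3710)/3710 = 12.18059
22500 = 48900/(1 + 12.18059·e^(−0.0879t)) → 1 + 12.18059·e^(−0.0879t) = 2.17333
e^(−0.0879t) = 0.096328 → t = ln(10.38119)/0.0879 = 2.34/0.0879

t ≈ 26.6 months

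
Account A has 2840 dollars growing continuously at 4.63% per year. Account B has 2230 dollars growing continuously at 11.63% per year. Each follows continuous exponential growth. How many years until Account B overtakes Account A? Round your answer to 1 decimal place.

t ≈ 3.5 years

2840·e^(0.0463t) = 2230·e^(0.1163t)
2840/2230 = e^((0.1163 − 0.0463)t) → ln(1.27354) = 0.07·t
t = 0.2418 / 0.07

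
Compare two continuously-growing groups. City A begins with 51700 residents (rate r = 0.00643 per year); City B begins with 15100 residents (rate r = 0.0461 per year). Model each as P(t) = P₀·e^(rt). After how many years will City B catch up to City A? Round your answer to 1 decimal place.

51700·e^(0.00643t) = 15100·e^(0.0461t)
51700/15100 = e^((0.0461 − 0.00643)t) → ln(3.42384) = 0.03967·t
t = 1.23076 / 0.03967

t ≈ 31.0 years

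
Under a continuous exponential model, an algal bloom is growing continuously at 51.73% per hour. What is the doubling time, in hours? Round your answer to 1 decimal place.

doubling time ≈ 1.3 hours

doubling time = ln(2) / |r| = 0.69315 / 0.5173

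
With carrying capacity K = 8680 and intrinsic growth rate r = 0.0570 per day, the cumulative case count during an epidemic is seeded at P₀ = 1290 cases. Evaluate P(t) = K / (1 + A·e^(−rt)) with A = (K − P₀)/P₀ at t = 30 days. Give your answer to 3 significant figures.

≈ 4,260 cases

A = (8680 − 1290)/1290 = 5.72868
P(30) = 8680 / (1 + 5.72868·e^(−0.057·30)) = 8680 / (1 + 5.72868·0.180866)
= 8680 / 2.03612 ≈ 4263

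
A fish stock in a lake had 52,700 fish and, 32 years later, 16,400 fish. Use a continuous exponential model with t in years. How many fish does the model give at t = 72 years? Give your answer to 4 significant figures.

r = ln(16400/52700) / 32 ≈ -0.036479 per year
P(72) = 52700 · e^(-0.036479·72) = 52700 · 0.07233 ≈ 3811.85

≈ 3,812 fish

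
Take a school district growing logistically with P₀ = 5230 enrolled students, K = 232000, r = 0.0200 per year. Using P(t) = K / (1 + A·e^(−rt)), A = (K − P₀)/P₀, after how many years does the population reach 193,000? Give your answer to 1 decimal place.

A = (232000 − 5230)/5230 = 43.35946
193000 = 232000/(1 + 43.35946·e^(−0.02t)) → 1 + 43.35946·e^(−0.02t) = 1.20207
e^(−0.02t) = 0.00466 → t = ln(214.57376)/0.02 = 5.36865/0.02

t ≈ 268.4 years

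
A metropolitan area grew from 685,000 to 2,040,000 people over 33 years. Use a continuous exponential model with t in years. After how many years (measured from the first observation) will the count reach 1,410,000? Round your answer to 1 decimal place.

r = ln(2040000/685000) / 33 ≈ 0.033069 per year
t = ln(1410000/685000) / r = 0.72193 / 0.033069 ≈ 21.831

t ≈ 21.8 years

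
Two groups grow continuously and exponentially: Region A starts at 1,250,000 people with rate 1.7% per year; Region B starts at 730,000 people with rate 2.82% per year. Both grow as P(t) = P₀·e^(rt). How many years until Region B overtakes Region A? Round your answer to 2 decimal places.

1250000·e^(0.017t) = 730000·e^(0.0282t)
1250000/730000 = e^((0.0282 − 0.017)t) → ln(1.71233) = 0.0112·t
t = 0.53785 / 0.0112

t ≈ 48.02 years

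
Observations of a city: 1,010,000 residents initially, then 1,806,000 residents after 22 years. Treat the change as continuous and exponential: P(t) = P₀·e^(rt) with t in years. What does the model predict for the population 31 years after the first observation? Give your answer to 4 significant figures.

r = ln(1806000/1010000) / 22 ≈ 0.026417 per year
P(31) = 1010000 · e^(0.026417·31) = 1010000 · 2.26803 ≈ 2290713.67

≈ 2,291,000 residents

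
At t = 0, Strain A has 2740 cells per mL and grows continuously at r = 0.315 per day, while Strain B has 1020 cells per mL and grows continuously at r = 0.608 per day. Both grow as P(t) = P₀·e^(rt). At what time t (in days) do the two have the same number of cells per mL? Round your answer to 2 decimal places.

2740·e^(0.315t) = 1020·e^(0.608t)
2740/1020 = e^((0.608 − 0.315)t) → ln(2.68627) = 0.293·t
t = 0.98816 / 0.293

t ≈ 3.37 days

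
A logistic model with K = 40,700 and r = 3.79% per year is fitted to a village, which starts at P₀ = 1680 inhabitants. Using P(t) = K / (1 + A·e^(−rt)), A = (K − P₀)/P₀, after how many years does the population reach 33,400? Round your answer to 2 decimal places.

t ≈ 123.11 years

A = (40700 − 1680)/1680 = 23.22619
33400 = 40700/(1 + 23.22619·e^(−0.0379t)) → 1 + 23.22619·e^(−0.0379t) = 1.21856
e^(−0.0379t) = 0.00941 → t = ln(106.26778)/0.0379 = 4.66596/0.0379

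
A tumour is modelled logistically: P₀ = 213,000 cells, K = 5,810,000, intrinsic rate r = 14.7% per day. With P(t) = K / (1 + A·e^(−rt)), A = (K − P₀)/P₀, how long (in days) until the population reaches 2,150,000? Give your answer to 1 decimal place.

A = (5810000 − 213000)/213000 = 26.277
2150000 = 5810000/(1 + 26.277·e^(−0.147t)) → 1 + 26.277·e^(−0.147t) = 2.70233
e^(−0.147t) = 0.064784 → t = ln(15.43594)/0.147 = 2.7367/0.147

t ≈ 18.6 days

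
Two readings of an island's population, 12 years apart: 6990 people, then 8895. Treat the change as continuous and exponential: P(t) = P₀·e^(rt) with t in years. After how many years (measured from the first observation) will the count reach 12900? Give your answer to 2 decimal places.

t ≈ 30.51 years

r = ln(8895/6990) / 12 ≈ 0.020084 per year
t = ln(12900/6990) / r = 0.61275 / 0.020084 ≈ 30.509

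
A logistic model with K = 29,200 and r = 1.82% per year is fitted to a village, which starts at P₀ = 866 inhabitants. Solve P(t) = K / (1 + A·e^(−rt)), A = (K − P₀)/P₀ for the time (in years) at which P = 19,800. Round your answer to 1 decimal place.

t ≈ 232.6 years

A = (29200 − 866)/866 = 32.71824
19800 = 29200/(1 + 32.71824·e^(−0.0182t)) → 1 + 32.71824·e^(−0.0182t) = 1.47475
e^(−0.0182t) = 0.01451 → t = ln(68.91715)/0.0182 = 4.23291/0.0182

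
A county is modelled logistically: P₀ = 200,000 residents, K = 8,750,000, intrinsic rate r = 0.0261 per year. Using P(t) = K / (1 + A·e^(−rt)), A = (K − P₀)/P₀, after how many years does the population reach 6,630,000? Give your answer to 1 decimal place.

A = (8750000 − 200000)/200000 = 42.75
6630000 = 8750000/(1 + 42.75·e^(−0.0261t)) → 1 + 42.75·e^(−0.0261t) = 1.31976
e^(−0.0261t) = 0.00748 → t = ln(133.69458)/0.0261 = 4.89556/0.0261

t ≈ 187.6 years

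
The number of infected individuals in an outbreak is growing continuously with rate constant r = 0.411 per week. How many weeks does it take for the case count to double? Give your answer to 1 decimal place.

doubling time ≈ 1.7 weeks

doubling time = ln(2) / |r| = 0.69315 / 0.411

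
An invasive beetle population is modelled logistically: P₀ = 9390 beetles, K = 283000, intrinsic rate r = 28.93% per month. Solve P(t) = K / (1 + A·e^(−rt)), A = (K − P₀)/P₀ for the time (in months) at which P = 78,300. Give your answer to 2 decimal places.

t ≈ 8.33 months

A = (283000 − 9390)/9390 = 29.13845
78300 = 283000/(1 + 29.13845·e^(−0.2893t)) → 1 + 29.13845·e^(−0.2893t) = 3.6143
e^(−0.2893t) = 0.08972 → t = ln(11.14578)/0.2893 = 2.41106/0.2893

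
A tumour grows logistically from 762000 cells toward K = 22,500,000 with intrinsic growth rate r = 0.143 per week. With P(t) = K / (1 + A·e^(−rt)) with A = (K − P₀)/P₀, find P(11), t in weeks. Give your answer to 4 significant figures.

≈ 3,253,000 cells

A = (22500000 − 762000)/762000 = 28.52756
P(11) = 22500000 / (1 + 28.52756·e^(−0.143·11)) = 22500000 / (1 + 28.52756·0.207422)
= 22500000 / 6.91724 ≈ 3252741.09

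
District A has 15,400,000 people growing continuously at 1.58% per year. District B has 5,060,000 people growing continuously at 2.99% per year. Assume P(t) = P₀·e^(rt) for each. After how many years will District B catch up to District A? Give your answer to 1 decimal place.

t ≈ 78.9 years

15400000·e^(0.0158t) = 5060000·e^(0.0299t)
15400000/5060000 = e^((0.0299 − 0.0158)t) → ln(3.04348) = 0.0141·t
t = 1.113 / 0.0141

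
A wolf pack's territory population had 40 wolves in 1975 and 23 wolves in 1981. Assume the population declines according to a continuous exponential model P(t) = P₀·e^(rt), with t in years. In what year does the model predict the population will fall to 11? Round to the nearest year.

year 1989

r = ln(23/40) / 6 = -0.55339/6 ≈ -0.092231 per year
t = ln(11/40) / r = -1.29098/-0.092231 ≈ 14 years after 1975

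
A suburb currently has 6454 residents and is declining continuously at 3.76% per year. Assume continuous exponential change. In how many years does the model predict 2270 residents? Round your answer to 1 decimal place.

t ≈ 27.8 years

2270 = 6454 · e^(-0.0376·t)
t = ln(2270/6454) / -0.0376 = ln(0.35172) / -0.0376 = -1.04492 / -0.0376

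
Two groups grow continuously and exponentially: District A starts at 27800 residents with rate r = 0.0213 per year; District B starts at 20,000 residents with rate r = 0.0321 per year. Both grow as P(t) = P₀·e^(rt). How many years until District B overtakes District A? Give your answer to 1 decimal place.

t ≈ 30.5 years

27800·e^(0.0213t) = 20000·e^(0.0321t)
27800/20000 = e^((0.0321 − 0.0213)t) → ln(1.39) = 0.0108·t
t = 0.3293 / 0.0108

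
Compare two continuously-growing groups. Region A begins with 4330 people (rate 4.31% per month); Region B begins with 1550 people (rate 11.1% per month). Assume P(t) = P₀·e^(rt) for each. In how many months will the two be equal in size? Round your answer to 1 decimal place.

t ≈ 15.1 months

4330·e^(0.0431t) = 1550·e^(0.111t)
4330/1550 = e^((0.111 − 0.0431)t) → ln(2.79355) = 0.0679·t
t = 1.02731 / 0.0679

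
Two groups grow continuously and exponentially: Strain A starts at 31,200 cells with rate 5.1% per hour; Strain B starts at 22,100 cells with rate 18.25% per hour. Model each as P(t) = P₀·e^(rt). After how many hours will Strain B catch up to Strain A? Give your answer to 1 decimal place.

t ≈ 2.6 hours

31200·e^(0.051t) = 22100·e^(0.1825t)
31200/22100 = e^((0.1825 − 0.051)t) → ln(1.41176) = 0.1315·t
t = 0.34484 / 0.1315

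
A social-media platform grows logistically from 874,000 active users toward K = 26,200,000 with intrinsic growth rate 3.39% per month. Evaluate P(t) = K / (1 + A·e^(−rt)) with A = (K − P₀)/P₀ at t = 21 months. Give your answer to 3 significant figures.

A = (26200000 − 874000)/874000 = 28.97712
P(21) = 26200000 / (1 + 28.97712·e^(−0.0339·21)) = 26200000 / (1 + 28.97712·0.490711)
= 26200000 / 15.21939 ≈ 1721488.32

≈ 1,720,000 active users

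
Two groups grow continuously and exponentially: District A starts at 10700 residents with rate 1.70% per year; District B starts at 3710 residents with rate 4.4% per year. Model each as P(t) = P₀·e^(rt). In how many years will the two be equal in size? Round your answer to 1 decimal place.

t ≈ 39.2 years

10700·e^(0.017t) = 3710·e^(0.044t)
10700/3710 = e^((0.044 − 0.017)t) → ln(2.8841) = 0.027·t
t = 1.05921 / 0.027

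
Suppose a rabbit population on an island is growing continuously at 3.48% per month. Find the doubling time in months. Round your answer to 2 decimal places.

doubling time ≈ 19.92 months

doubling time = ln(2) / |r| = 0.69315 / 0.0348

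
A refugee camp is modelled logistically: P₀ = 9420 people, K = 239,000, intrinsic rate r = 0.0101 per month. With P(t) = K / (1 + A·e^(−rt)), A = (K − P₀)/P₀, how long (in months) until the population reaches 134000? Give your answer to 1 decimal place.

t ≈ 340.3 months

A = (239000 − 9420)/9420 = 24.37155
134000 = 239000/(1 + 24.37155·e^(−0.0101t)) → 1 + 24.37155·e^(−0.0101t) = 1.78358
e^(−0.0101t) = 0.032152 → t = ln(31.10274)/0.0101 = 3.4373/0.0101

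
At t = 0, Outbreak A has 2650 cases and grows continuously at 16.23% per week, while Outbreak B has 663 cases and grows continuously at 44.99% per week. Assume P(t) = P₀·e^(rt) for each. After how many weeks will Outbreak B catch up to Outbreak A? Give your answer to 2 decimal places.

t ≈ 4.82 weeks

2650·e^(0.1623t) = 663·e^(0.4499t)
2650/663 = e^((0.4499 − 0.1623)t) → ln(3.99698) = 0.2876·t
t = 1.38554 / 0.2876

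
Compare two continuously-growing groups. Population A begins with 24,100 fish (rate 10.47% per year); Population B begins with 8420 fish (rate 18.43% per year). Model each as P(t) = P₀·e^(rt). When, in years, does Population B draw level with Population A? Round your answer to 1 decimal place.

24100·e^(0.1047t) = 8420·e^(0.1843t)
24100/8420 = e^((0.1843 − 0.1047)t) → ln(2.86223) = 0.0796·t
t = 1.0516 / 0.0796

t ≈ 13.2 years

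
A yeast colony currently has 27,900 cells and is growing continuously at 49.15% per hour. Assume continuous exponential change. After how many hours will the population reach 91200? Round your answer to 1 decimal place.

t ≈ 2.4 hours

91200 = 27900 · e^(0.4915·t)
t = ln(91200/27900) / 0.4915 = ln(3.26882) / 0.4915 = 1.18443 / 0.4915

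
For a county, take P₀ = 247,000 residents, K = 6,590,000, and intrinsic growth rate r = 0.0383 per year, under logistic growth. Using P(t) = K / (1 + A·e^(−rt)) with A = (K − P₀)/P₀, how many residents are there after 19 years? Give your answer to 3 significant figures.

A = (6590000 − 247000)/247000 = 25.68016
P(19) = 6590000 / (1 + 25.68016·e^(−0.0383·19)) = 6590000 / (1 + 25.68016·0.483019)
= 6590000 / 13.404 ≈ 491644.38

≈ 492,000 residents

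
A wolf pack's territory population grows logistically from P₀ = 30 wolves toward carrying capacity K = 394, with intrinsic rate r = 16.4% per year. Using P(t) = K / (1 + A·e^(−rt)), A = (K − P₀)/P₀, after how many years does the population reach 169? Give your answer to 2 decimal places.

t ≈ 13.47 years

A = (394 − 30)/30 = 12.13333
169 = 394/(1 + 12.13333·e^(−0.164t)) → 1 + 12.13333·e^(−0.164t) = 2.33136
e^(−0.164t) = 0.109728 → t = ln(9.11348)/0.164 = 2.20975/0.164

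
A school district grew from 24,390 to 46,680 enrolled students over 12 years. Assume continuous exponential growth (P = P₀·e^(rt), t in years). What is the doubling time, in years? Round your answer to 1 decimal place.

r = ln(46680/24390) / 12 = ln(1.9139) / 12 ≈ 0.054095 per year
doubling time = ln 2 / |r| = 0.69315 / 0.054095

doubling time ≈ 12.8 years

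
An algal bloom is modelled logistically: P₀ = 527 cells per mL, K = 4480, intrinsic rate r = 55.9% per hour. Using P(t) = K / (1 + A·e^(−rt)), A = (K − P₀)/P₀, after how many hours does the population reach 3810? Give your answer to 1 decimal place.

t ≈ 6.7 hours

A = (4480 − 527)/527 = 7.50095
3810 = 4480/(1 + 7.50095·e^(−0.559t)) → 1 + 7.50095·e^(−0.559t) = 1.17585
e^(−0.559t) = 0.023444 → t = ln(42.65465)/0.559 = 3.75314/0.559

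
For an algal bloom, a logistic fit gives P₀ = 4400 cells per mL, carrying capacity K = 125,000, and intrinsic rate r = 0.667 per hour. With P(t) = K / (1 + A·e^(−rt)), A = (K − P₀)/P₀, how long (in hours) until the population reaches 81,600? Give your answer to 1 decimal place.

A = (125000 − 4400)/4400 = 27.40909
81600 = 125000/(1 + 27.40909·e^(−0.667t)) → 1 + 27.40909·e^(−0.667t) = 1.53186
e^(−0.667t) = 0.019405 → t = ln(51.53414)/0.667 = 3.94224/0.667

t ≈ 5.9 hours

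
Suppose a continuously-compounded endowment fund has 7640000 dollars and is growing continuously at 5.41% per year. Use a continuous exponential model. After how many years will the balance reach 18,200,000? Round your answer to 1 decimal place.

t ≈ 16.0 years

18200000 = 7640000 · e^(0.0541·t)
t = ln(18200000/7640000) / 0.0541 = ln(2.3822) / 0.0541 = 0.86802 / 0.0541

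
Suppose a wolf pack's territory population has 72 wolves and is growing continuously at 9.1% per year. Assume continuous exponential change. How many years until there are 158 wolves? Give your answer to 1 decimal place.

158 = 72 · e^(0.091·t)
t = ln(158/72) / 0.091 = ln(2.19444) / 0.091 = 0.78593 / 0.091

t ≈ 8.6 years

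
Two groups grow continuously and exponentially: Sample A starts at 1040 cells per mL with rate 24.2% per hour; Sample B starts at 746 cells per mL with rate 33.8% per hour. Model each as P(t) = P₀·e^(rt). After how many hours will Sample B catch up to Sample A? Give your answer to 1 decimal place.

1040·e^(0.242t) = 746·e^(0.338t)
1040/746 = e^((0.338 − 0.242)t) → ln(1.3941) = 0.096·t
t = 0.33225 / 0.096

t ≈ 3.5 hours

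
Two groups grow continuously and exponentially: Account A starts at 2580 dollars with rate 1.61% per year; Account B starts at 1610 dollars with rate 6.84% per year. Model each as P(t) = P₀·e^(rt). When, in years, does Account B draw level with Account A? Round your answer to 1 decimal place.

t ≈ 9.0 years

2580·e^(0.0161t) = 1610·e^(0.0684t)
2580/1610 = e^((0.0684 − 0.0161)t) → ln(1.60248) = 0.0523·t
t = 0.47156 / 0.0523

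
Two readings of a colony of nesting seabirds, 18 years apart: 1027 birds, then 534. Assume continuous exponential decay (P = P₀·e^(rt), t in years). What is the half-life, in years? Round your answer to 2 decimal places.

r = ln(534/1027) / 18 = ln(0.51996) / 18 ≈ -0.036333 per year
half-life = ln 2 / |r| = 0.69315 / 0.036333

half-life ≈ 19.08 years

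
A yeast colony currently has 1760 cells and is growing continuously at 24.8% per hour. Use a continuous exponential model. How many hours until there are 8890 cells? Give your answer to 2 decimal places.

8890 = 1760 · e^(0.248·t)
t = ln(8890/1760) / 0.248 = ln(5.05114) / 0.248 = 1.61961 / 0.248

t ≈ 6.53 hours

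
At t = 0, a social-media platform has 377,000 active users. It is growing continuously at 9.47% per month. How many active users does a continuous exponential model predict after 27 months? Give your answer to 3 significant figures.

≈ 4,860,000 active users

P(27) = 377000 · e^(0.0947·27) = 377000 · e^(2.5569)
= 377000 · 12.89578 ≈ 4861708.45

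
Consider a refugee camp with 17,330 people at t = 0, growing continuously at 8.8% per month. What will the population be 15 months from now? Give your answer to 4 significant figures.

≈ 64,870 people

P(15) = 17330 · e^(0.088·15) = 17330 · e^(1.32)
= 17330 · 3.74342 ≈ 64873.49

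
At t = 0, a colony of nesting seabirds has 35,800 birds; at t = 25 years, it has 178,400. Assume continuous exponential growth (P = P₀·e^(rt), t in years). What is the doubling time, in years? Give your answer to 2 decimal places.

r = ln(178400/35800) / 25 = ln(4.98324) / 25 ≈ 0.064243 per year
doubling time = ln 2 / |r| = 0.69315 / 0.064243

doubling time ≈ 10.79 years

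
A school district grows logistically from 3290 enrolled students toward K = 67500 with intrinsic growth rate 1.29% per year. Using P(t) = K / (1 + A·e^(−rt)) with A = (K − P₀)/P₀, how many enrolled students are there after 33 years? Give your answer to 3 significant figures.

A = (67500 − 3290)/3290 = 19.51672
P(33) = 67500 / (1 + 19.51672·e^(−0.0129·33)) = 67500 / (1 + 19.51672·0.653312)
= 67500 / 13.75051 ≈ 4908.91

≈ 4,910 enrolled students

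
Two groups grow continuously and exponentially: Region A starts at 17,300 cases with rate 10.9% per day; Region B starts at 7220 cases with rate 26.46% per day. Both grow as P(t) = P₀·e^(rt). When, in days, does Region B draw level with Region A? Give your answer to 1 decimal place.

t ≈ 5.6 days

17300·e^(0.109t) = 7220·e^(0.2646t)
17300/7220 = e^((0.2646 − 0.109)t) → ln(2.39612) = 0.1556·t
t = 0.87385 / 0.1556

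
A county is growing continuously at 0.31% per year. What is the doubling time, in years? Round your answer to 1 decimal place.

doubling time = ln(2) / |r| = 0.69315 / 0.0031

doubling time ≈ 223.6 years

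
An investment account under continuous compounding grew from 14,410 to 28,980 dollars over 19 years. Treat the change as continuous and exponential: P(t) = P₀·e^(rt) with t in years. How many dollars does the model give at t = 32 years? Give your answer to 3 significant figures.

≈ 46,700 dollars

r = ln(28980/14410) / 19 ≈ 0.036773 per year
P(32) = 14410 · e^(0.036773·32) = 14410 · 3.24375 ≈ 46742.44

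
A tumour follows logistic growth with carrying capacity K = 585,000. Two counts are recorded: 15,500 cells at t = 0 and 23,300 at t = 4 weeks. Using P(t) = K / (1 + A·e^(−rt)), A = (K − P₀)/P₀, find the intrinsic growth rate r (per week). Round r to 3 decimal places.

r ≈ 0.105 per week

A = (585000 − 15500)/15500 = 36.74194
23300 = 585000/(1 + 36.74194·e^(−r·4)) → e^(−4r) = (25.1073 − 1)/36.74194 = 0.656125
r = −ln(0.656125)/4 = 0.4214/4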